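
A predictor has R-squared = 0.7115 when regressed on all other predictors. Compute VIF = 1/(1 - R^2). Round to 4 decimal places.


Denominator: 1 - 0.7115 = 0.2885.
VIF = 1 / 0.2885 = 3.4662.

3.4662


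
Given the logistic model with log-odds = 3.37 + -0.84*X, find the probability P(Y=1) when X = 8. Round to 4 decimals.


Compute z = 3.37 + (-0.84)(8) = -3.3500.
exp(-z) = 28.5027.
P = 1/(1 + 28.5027) = 0.0339.

0.0339


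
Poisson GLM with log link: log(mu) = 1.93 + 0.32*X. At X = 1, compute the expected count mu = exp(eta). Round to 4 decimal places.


Linear predictor: eta = 1.93 + (0.32)(1) = 2.2500.
Expected count: mu = exp(2.2500) = 9.4877.

9.4877


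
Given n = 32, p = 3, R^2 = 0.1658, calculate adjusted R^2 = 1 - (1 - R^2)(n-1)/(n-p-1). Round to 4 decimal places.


Adjusted R^2 = 1 - (1 - R^2) * (n-1)/(n-p-1).
(1 - R^2) = 0.8342.
(n-1)/(n-p-1) = 31/28.
(1 - R^2) * (n-1) = 0.8342 * 31 = 25.8602.
Divide by (n-p-1): 25.8602 / 28 = 0.9236.
Adj R^2 = 1 - 0.9236 = 0.0764.

0.0764


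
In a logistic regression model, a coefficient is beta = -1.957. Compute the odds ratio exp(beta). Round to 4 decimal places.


Odds ratio = exp(beta) = exp(-1.957).
= 0.1413.

0.1413


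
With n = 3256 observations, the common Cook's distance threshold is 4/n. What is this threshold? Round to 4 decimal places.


Using the rule of thumb:
Threshold = 4 / 3256 = 0.0012.

0.0012


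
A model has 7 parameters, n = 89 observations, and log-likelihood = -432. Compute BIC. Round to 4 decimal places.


k * ln(n) = 7 * ln(89) = 7 * 4.488636 = 31.420452.
-2 * loglik = -2 * (-432) = 864.
BIC = 31.420452 + 864 = 895.420452, which rounds to 895.4205.

895.4205


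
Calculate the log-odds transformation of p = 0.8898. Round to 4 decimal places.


The odds are p/(1-p) = 0.8898 / 0.1102 = 8.0744.
logit(p) = ln(8.0744) = 2.0887.

2.0887


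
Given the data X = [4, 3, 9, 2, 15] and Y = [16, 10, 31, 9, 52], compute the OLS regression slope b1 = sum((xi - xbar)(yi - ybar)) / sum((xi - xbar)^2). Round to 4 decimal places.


First compute the means: xbar = 6.6000, ybar = 23.6000.
Then S_xx = sum((xi - xbar)^2) = 117.2000.
S_xy = sum((xi - xbar)(yi - ybar)) = 392.2000.
b1 = S_xy / S_xx = 392.2000 / 117.2000 = 3.3464.

3.3464


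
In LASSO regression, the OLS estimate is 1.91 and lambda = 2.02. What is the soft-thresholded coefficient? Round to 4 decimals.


Check: |1.91| = 1.91 vs lambda = 2.02.
Since |beta| <= lambda, the coefficient is set to 0.
Soft-thresholded coefficient = 0.0000.

0.0000


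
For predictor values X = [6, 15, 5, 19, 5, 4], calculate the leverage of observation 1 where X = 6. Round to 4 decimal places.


Compute xbar = 9.0000 with n = 6 observations.
SXX = 202.0000.
Leverage = 1/6 + (6 - 9.0000)^2/202.0000 = 0.2112.

0.2112


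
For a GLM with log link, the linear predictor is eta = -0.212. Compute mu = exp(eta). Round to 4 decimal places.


mu = exp(eta) = exp(-0.212).
= 0.8090.

0.8090


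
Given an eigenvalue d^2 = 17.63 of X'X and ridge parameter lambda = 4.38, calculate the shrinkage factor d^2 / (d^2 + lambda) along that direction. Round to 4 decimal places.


d^2 + lambda = 17.63 + 4.38 = 22.0100.
Shrinkage factor = 17.63/22.0100 = 0.8010.

0.8010


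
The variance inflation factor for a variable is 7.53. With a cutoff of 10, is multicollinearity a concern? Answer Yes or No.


Check: VIF = 7.53 vs threshold = 10.
Since 7.53 < 10, the answer is No.

No


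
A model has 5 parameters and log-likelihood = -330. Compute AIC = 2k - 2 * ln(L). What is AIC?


AIC = 2*5 - 2*(-330).
= 10 + 660 = 670.

670


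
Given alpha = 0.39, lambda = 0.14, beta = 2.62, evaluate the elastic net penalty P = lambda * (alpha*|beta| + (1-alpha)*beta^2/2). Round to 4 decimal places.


Compute:
L1 = 0.39 * 2.62 = 1.0218.
L2 = 0.61 * 2.62^2 / 2 = 2.0936.
Penalty = 0.14 * (1.0218 + 2.0936) = 0.4362.

0.4362


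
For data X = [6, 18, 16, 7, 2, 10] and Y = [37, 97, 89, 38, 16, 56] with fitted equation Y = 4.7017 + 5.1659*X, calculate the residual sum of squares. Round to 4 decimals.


Compute predicted values, then residuals = yi - yhat_i.
Residuals: [1.3029, -0.6879, 1.6439, -2.8630, 0.9665, -0.3607].
SSres = sum(residual^2) = 14.1342.

14.1342


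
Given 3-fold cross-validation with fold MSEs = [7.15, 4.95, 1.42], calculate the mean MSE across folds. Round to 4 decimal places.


Add all fold MSEs: 13.5200.
Divide by k = 3: 13.5200/3 = 4.5067.

4.5067


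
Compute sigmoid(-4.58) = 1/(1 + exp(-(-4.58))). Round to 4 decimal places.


Compute exp(4.5800) = 97.5144.
Sigmoid = 1 / (1 + 97.5144) = 1 / 98.5144 = 0.0102.

0.0102


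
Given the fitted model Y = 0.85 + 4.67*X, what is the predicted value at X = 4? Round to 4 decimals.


Predicted value:
Y = 0.85 + (4.67)(4) = 0.85 + 18.6800 = 19.5300.

19.5300


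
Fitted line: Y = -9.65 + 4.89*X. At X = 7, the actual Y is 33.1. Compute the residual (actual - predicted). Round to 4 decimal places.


Predicted = -9.65 + 4.89 * 7 = 24.5800.
Residual = 33.1 - 24.5800 = 8.5200.

8.5200


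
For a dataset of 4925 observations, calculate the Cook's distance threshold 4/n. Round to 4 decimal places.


Using the rule of thumb:
Threshold = 4 / 4925 = 0.0008.

0.0008


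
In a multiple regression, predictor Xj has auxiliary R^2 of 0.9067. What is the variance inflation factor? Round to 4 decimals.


Denominator: 1 - 0.9067 = 0.0933.
VIF = 1 / 0.0933 = 10.7181.

10.7181


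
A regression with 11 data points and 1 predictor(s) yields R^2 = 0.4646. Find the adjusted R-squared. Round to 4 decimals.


Plug in: Adj R^2 = 1 - (1 - 0.4646) * 10/9.
= 1 - 0.5354 * 10/9
= 1 - 5.3540 / 9
= 1 - 0.5949 = 0.4051.

0.4051


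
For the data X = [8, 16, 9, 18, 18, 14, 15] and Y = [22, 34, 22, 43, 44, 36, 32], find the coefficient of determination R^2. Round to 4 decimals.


The fitted line is Y = 3.8571 + 2.1020*X.
SSres = 40.4082, SStot = 473.4286.
R^2 = 1 - SSres/SStot = 0.9146.

0.9146


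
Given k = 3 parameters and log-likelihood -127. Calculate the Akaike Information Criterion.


AIC = 2k - 2*loglik = 2(3) - 2(-127).
= 6 + 254 = 260.

260


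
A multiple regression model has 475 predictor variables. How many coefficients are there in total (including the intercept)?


Each predictor gets one coefficient, plus one intercept.
Total parameters = 475 + 1 = 476.

476


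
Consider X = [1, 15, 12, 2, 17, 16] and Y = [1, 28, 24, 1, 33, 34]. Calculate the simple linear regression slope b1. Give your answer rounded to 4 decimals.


Calculate xbar = 10.5000, ybar = 20.1667.
S_xx = 257.5000, S_xy = 545.5000.
Using b1 = S_xy / S_xx = 545.5000 / 257.5000, we get b1 = 2.1184.

2.1184


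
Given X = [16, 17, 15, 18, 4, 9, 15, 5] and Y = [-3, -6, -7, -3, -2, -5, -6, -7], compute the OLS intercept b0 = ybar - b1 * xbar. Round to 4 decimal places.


First find the slope: b1 = -0.0203.
Means: xbar = 12.3750, ybar = -4.8750.
b0 = ybar - b1 * xbar = -4.8750 - -0.0203 * 12.3750 = -4.6242.

-4.6242


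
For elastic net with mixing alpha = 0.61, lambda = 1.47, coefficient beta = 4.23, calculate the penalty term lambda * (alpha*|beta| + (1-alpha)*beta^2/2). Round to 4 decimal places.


Compute:
L1 = 0.61 * 4.23 = 2.5803.
L2 = 0.39 * 4.23^2 / 2 = 3.4891.
Penalty = 1.47 * (2.5803 + 3.4891) = 8.9220.

8.9220


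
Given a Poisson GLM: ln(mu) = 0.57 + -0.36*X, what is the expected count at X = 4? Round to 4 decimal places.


Linear predictor: eta = 0.57 + (-0.36)(4) = -0.8700.
Expected count: mu = exp(-0.8700) = 0.4190.

0.4190


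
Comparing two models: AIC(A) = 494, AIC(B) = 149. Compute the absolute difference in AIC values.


Compute |494 - 149| = 345.
Model B has the smaller AIC.

345


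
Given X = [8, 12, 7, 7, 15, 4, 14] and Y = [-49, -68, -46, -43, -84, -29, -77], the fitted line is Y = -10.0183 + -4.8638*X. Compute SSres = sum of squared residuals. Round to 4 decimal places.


Compute predicted values, then residuals = yi - yhat_i.
Residuals: [-0.0713, 0.3839, -1.9351, 1.0649, -1.0247, 0.4735, 1.1115].
SSres = sum(residual^2) = 7.5407.

7.5407


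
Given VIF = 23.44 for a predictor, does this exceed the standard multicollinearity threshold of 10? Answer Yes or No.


The threshold is 10.
VIF = 23.44 is >= 10.
Multicollinearity indication: Yes.

Yes


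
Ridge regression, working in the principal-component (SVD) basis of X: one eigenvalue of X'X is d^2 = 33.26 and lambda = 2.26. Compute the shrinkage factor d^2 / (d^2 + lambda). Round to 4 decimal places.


d^2 + lambda = 33.26 + 2.26 = 35.5200.
Shrinkage factor = 33.26/35.5200 = 0.9364.

0.9364


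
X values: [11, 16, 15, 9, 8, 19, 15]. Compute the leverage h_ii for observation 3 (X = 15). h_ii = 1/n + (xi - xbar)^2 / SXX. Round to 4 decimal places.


Mean of X: xbar = 13.2857.
SXX = 97.4286.
For X = 15: h = 1/7 + (15 - 13.2857)^2/97.4286 = 0.1730.

0.1730


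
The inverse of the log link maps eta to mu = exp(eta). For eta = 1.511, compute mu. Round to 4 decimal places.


The inverse log link gives:
mu = exp(1.511) = 4.5313.

4.5313


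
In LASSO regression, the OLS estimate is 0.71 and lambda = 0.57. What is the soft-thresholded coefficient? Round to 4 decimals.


|beta_OLS| = 0.71.
lambda = 0.57.
Since |beta| > lambda, coefficient = sign(beta)*(|beta| - lambda) = 0.1400.
Result = 0.1400.

0.1400


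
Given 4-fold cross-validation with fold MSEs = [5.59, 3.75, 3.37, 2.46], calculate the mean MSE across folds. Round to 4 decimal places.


Sum of fold MSEs = 15.1700.
Average = 15.1700 / 4 = 3.7925.

3.7925


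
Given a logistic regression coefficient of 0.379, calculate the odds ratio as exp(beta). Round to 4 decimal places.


exp(0.379) = 1.4608.
So the odds ratio is 1.4608.

1.4608


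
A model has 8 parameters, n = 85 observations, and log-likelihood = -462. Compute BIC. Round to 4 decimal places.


k * ln(n) = 8 * ln(85) = 8 * 4.442651 = 35.541208.
-2 * loglik = -2 * (-462) = 924.
BIC = 35.541208 + 924 = 959.541208, which rounds to 959.5412.

959.5412


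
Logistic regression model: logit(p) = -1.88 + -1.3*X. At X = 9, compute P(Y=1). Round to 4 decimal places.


Compute z = -1.88 + (-1.3)(9) = -13.5800.
exp(-z) = 790167.3204.
P = 1/(1 + 790167.3204) = 0.0000.

0.0000


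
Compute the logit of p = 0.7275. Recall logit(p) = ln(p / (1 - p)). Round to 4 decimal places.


1 - p = 0.2725.
p/(1-p) = 2.6697.
logit = ln(2.6697) = 0.9820.

0.9820


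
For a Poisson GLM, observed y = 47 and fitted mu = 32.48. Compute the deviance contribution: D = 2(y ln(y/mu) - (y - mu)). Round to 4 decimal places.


y/mu = 47/32.48 = 1.447044 (approx.), and ln(47/32.48) = 0.369523.
y * ln(y/mu) = 47 * 0.369523 = 17.367581.
y - mu = 14.52.
D = 2 * (17.367581 - 14.52) = 5.695162, which rounds to 5.6952.

5.6952


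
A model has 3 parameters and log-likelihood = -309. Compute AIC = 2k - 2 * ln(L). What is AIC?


Compute:
2k = 2*3 = 6.
-2*loglik = -2*(-309) = 618.
AIC = 6 + 618 = 624.

624


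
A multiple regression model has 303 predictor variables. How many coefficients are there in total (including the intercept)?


Total coefficients = number of predictors + 1 (for the intercept).
= 303 + 1 = 304.

304


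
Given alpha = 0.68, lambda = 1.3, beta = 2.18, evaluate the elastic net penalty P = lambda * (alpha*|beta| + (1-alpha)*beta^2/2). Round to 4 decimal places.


L1 component = 0.68 * |2.18| = 1.4824.
L2 component = 0.32 * 2.18^2 / 2 = 0.7604.
Penalty = 1.3 * (1.4824 + 0.7604) = 1.3 * 2.2428 = 2.9156.

2.9156


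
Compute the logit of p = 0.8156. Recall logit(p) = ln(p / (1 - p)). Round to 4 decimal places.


1 - p = 0.1844.
p/(1-p) = 4.4230.
logit = ln(4.4230) = 1.4868.

1.4868


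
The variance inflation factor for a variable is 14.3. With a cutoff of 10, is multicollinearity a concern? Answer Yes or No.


The threshold is 10.
VIF = 14.3 is >= 10.
Multicollinearity indication: Yes.

Yes


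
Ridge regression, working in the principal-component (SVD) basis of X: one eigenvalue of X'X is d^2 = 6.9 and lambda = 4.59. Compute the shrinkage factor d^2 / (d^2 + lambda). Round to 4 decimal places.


Denominator = d^2 + lambda = 6.9 + 4.59 = 11.4900.
Shrinkage = 6.9 / 11.4900 = 0.6005.

0.6005


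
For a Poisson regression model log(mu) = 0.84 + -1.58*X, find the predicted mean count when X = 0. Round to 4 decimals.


Linear predictor: eta = 0.84 + (-1.58)(0) = 0.8400.
Expected count: mu = exp(0.8400) = 2.3164.

2.3164


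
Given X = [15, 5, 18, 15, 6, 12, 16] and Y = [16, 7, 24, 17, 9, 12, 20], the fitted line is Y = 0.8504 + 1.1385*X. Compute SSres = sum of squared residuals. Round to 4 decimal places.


For each point, residual = actual - predicted.
Residuals: [-1.9279, 0.4571, 2.6566, -0.9279, 1.3186, -2.5124, 0.9336].
Sum of squared residuals = 20.7667.

20.7667


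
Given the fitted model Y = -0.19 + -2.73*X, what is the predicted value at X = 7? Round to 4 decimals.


Substitute X = 7 into the equation:
Y = -0.19 + -2.73 * 7 = -0.19 + -19.1100 = -19.3000.

-19.3000


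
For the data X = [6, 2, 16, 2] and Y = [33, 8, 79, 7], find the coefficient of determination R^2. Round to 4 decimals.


The fitted line is Y = -1.3206 + 5.0878*X.
SSres = 19.7405, SStot = 3410.7500.
R^2 = 1 - SSres/SStot = 0.9942.

0.9942


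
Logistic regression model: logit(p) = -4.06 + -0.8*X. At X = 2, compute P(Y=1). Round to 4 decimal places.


Compute z = -4.06 + (-0.8)(2) = -5.6600.
exp(-z) = 287.1486.
P = 1/(1 + 287.1486) = 0.0035.

0.0035


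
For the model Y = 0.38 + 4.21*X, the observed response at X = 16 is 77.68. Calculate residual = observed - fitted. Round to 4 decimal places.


Compute yhat = 0.38 + (4.21)(16) = 67.7400.
Residual = actual - predicted = 77.68 - 67.7400 = 9.9400.

9.9400


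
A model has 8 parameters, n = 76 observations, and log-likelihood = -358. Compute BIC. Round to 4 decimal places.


k * ln(n) = 8 * ln(76) = 8 * 4.330733 = 34.645864.
-2 * loglik = -2 * (-358) = 716.
BIC = 34.645864 + 716 = 750.645864, which rounds to 750.6459.

750.6459


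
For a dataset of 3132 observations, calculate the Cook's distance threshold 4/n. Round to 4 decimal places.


Cook's distance cutoff = 4/n = 4/3132.
= 0.0013.

0.0013


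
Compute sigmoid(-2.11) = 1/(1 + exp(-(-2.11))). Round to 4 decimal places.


exp(2.1100) = 8.2482.
1 + exp(-z) = 9.2482.
sigmoid = 1/9.2482 = 0.1081.

0.1081


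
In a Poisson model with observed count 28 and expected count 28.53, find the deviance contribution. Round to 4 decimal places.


First: ln(28/28.53) = -0.018752.
Then: 28 * -0.018752 = -0.525056.
y - mu = 28 - 28.53 = -0.53.
D = 2(-0.525056 - -0.53) = 0.009888, which rounds to 0.0099.

0.0099


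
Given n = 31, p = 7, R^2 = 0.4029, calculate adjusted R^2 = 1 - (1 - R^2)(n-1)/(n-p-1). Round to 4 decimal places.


Using the formula:
(1 - 0.4029) = 0.5971.
Multiply by 30/23: 0.5971 * 30 = 17.9130, then 17.9130 / 23 = 0.7788.
Adj R^2 = 1 - 0.7788 = 0.2212.

0.2212


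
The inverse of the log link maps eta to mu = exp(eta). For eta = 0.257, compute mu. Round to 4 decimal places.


mu = exp(eta) = exp(0.257).
= 1.2930.

1.2930


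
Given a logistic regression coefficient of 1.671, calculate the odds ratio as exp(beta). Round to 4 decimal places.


exp(1.671) = 5.3175.
So the odds ratio is 5.3175.

5.3175


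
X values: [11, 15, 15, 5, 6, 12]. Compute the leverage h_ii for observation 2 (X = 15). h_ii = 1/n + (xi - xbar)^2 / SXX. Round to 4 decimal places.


Mean of X: xbar = 10.6667.
SXX = 93.3333.
For X = 15: h = 1/6 + (15 - 10.6667)^2/93.3333 = 0.3679.

0.3679


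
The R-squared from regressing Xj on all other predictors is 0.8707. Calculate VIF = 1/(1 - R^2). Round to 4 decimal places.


VIF = 1 / (1 - 0.8707).
= 1 / 0.1293 = 7.7340.

7.7340


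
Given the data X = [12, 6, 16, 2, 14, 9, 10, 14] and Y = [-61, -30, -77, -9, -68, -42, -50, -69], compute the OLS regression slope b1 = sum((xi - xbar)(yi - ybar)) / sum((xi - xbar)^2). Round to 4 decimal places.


First compute the means: xbar = 10.3750, ybar = -50.7500.
Then S_xx = sum((xi - xbar)^2) = 151.8750.
S_xy = sum((xi - xbar)(yi - ybar)) = -745.7500.
b1 = S_xy / S_xx = -745.7500 / 151.8750 = -4.9103.

-4.9103


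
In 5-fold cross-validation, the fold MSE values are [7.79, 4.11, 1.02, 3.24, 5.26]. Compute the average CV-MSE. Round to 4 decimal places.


Total MSE across folds = 21.4200.
CV-MSE = 21.4200/5 = 4.2840.

4.2840


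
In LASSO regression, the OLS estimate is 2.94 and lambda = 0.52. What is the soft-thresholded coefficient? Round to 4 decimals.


Absolute value: |2.94| = 2.94.
Compare to lambda = 0.52.
Since |beta| > lambda, coefficient = sign(beta)*(|beta| - lambda) = 2.4200.

2.4200


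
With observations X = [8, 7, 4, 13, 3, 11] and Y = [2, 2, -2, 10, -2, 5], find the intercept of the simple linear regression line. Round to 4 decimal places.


Compute b1 = 1.1416 from the OLS formula.
With xbar = 7.6667 and ybar = 2.5000, the intercept is:
b0 = 2.5000 - 1.1416 * 7.6667 = -6.2522.

-6.2522


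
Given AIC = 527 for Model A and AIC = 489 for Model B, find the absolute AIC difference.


Absolute difference = |527 - 489| = 38.
The model with lower AIC (B) is preferred.

38


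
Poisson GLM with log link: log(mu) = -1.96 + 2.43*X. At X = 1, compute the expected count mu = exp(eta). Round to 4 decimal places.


Linear predictor: eta = -1.96 + (2.43)(1) = 0.4700.
Expected count: mu = exp(0.4700) = 1.6000.

1.6000


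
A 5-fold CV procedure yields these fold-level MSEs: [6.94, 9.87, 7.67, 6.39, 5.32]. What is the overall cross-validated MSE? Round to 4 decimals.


Add all fold MSEs: 36.1900.
Divide by k = 5: 36.1900/5 = 7.2380.

7.2380


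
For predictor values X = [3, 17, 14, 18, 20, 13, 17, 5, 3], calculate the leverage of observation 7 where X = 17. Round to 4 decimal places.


Mean of X: xbar = 12.2222.
SXX = 365.5556.
For X = 17: h = 1/9 + (17 - 12.2222)^2/365.5556 = 0.1736.

0.1736


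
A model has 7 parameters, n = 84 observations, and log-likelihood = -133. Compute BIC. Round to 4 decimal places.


ln(84) = 4.430817.
k * ln(n) = 7 * 4.430817 = 31.015719.
-2L = 266.
BIC = 31.015719 + 266 = 297.015719, which rounds to 297.0157.

297.0157


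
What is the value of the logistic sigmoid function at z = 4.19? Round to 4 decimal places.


exp(-4.1900) = 0.0151.
1 + exp(-z) = 1.0151.
sigmoid = 1/1.0151 = 0.9851.

0.9851


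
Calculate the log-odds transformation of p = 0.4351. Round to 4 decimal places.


1 - p = 0.5649.
p/(1-p) = 0.7702.
logit = ln(0.7702) = -0.2611.

-0.2611


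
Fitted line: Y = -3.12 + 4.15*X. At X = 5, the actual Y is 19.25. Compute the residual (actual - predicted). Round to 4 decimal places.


Compute yhat = -3.12 + (4.15)(5) = 17.6300.
Residual = actual - predicted = 19.25 - 17.6300 = 1.6200.

1.6200


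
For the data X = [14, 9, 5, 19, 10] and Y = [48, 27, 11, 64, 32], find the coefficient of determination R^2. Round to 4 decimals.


The fitted line is Y = -7.0247 + 3.8092*X.
SSres = 6.6784, SStot = 1649.2000.
R^2 = 1 - SSres/SStot = 0.9960.

0.9960


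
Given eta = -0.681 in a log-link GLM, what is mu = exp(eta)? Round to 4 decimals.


mu = exp(eta) = exp(-0.681).
= 0.5061.

0.5061


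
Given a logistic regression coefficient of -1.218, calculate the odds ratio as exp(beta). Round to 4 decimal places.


The odds ratio is computed as:
OR = e^(-1.218) = 0.2958.

0.2958


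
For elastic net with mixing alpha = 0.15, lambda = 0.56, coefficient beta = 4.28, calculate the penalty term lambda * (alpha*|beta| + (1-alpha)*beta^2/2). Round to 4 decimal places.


alpha * |beta| = 0.15 * 4.28 = 0.6420.
(1-alpha) * beta^2/2 = 0.85 * 18.3184/2 = 7.7853.
Total = 0.56 * (0.6420 + 7.7853) = 4.7193.

4.7193


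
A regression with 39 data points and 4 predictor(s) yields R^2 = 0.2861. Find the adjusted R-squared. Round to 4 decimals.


Plug in: Adj R^2 = 1 - (1 - 0.2861) * 38/34.
= 1 - 0.7139 * 38/34
= 1 - 27.1282 / 34
= 1 - 0.7979 = 0.2021.

0.2021


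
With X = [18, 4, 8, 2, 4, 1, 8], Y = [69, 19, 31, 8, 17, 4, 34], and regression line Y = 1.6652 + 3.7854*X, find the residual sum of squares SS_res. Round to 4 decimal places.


Predicted values from Y = 1.6652 + 3.7854*X.
Residuals: [-0.8024, 2.1932, -0.9484, -1.2360, 0.1932, -1.4506, 2.0516].
SSres = 14.2318.

14.2318


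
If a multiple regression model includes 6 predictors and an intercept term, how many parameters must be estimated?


Including the intercept, the model has 6 predictor coefficients + 1 intercept.
Total = 7.

7


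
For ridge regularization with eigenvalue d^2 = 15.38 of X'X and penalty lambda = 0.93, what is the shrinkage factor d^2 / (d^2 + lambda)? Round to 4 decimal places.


d^2 + lambda = 15.38 + 0.93 = 16.3100.
Shrinkage factor = 15.38/16.3100 = 0.9430.

0.9430


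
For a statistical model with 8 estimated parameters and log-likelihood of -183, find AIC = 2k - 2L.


AIC = 2*8 - 2*(-183).
= 16 + 366 = 382.

382


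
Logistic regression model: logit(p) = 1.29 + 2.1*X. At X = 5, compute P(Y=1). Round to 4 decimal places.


Linear predictor: z = 1.29 + 2.1 * 5 = 11.7900.
P = 1/(1 + exp(-11.7900)) = 1/(1 + 0.0000) = 1.0000.

1.0000


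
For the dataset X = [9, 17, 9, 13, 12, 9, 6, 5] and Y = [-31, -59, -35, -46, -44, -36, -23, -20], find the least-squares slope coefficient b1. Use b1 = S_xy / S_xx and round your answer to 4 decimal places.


The sample means are xbar = 10.0000 and ybar = -36.7500.
Compute S_xx = 106.0000 and S_xy = -345.0000.
Slope b1 = S_xy / S_xx = -345.0000 / 106.0000 = -3.2547.

-3.2547


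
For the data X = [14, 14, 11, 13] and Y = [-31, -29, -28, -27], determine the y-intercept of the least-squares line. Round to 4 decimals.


The slope is b1 = -0.6667.
Sample means are xbar = 13.0000 and ybar = -28.7500.
Intercept: b0 = -28.7500 - (-0.6667)(13.0000) = -20.0833.

-20.0833


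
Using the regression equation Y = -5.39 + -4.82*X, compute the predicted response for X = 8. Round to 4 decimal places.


Predicted value:
Y = -5.39 + (-4.82)(8) = -5.39 + -38.5600 = -43.9500.

-43.9500


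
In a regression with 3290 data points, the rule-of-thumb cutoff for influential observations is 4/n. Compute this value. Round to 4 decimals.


The threshold is 4/n.
4/3290 = 0.0012.

0.0012


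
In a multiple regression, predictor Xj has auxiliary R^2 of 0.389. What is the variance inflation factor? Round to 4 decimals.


Denominator: 1 - 0.389 = 0.611.
VIF = 1 / 0.611 = 1.6367.

1.6367


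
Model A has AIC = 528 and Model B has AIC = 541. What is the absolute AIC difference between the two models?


Compute |528 - 541| = 13.
Model A has the smaller AIC.

13


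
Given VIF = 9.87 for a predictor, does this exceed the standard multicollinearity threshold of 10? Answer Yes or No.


Check: VIF = 9.87 vs threshold = 10.
Since 9.87 < 10, the answer is No.

No


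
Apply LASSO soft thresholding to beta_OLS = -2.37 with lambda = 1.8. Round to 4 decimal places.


Check: |-2.37| = 2.37 vs lambda = 1.8.
Since |beta| > lambda, coefficient = sign(beta)*(|beta| - lambda) = -0.5700.
Soft-thresholded coefficient = -0.5700.

-0.5700


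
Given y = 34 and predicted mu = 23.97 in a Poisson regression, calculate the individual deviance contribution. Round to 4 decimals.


y/mu = 34/23.97 = 1.418440 (approx.), and ln(34/23.97) = 0.349557.
y * ln(y/mu) = 34 * 0.349557 = 11.884938.
y - mu = 10.03.
D = 2 * (11.884938 - 10.03) = 3.709876, which rounds to 3.7099.

3.7099


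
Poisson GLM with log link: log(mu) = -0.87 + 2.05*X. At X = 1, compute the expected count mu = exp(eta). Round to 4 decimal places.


Linear predictor: eta = -0.87 + (2.05)(1) = 1.1800.
Expected count: mu = exp(1.1800) = 3.2544.

3.2544


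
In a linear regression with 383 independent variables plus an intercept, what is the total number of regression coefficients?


Total coefficients = number of predictors + 1 (for the intercept).
= 383 + 1 = 384.

384


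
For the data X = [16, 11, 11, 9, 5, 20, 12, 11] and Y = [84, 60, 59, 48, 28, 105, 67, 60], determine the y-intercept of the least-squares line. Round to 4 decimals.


The slope is b1 = 5.1171.
Sample means are xbar = 11.8750 and ybar = 63.8750.
Intercept: b0 = 63.8750 - (5.1171)(11.8750) = 3.1091.

3.1091


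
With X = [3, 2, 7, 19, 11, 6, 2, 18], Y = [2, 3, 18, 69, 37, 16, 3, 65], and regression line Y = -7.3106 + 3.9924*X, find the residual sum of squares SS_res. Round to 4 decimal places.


Compute predicted values, then residuals = yi - yhat_i.
Residuals: [-2.6666, 2.3258, -2.6362, 0.4550, 0.3942, -0.6438, 2.3258, 0.4474].
SSres = sum(residual^2) = 25.8561.

25.8561


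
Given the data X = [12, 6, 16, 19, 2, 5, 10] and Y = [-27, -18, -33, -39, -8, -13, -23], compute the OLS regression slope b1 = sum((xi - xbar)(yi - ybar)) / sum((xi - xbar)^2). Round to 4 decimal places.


Calculate xbar = 10.0000, ybar = -23.0000.
S_xx = 226.0000, S_xy = -402.0000.
Using b1 = S_xy / S_xx = -402.0000 / 226.0000, we get b1 = -1.7788.

-1.7788


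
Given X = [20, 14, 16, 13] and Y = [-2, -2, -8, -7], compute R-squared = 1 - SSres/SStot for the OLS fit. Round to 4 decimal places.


After computing the OLS fit (b0=-11.4609, b1=0.4261):
SSres = 25.5304, SStot = 30.7500.
R^2 = 1 - 25.5304/30.7500 = 0.1697.

0.1697


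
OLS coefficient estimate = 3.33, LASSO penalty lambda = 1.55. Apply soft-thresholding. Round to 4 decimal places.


|beta_OLS| = 3.33.
lambda = 1.55.
Since |beta| > lambda, coefficient = sign(beta)*(|beta| - lambda) = 1.7800.
Result = 1.7800.

1.7800


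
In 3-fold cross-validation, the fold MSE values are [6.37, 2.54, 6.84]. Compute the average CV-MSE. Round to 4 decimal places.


Total MSE across folds = 15.7500.
CV-MSE = 15.7500/3 = 5.2500.

5.2500


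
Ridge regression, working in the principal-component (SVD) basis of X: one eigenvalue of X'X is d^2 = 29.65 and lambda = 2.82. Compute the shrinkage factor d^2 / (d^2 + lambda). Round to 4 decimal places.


d^2 + lambda = 29.65 + 2.82 = 32.4700.
Shrinkage factor = 29.65/32.4700 = 0.9132.

0.9132


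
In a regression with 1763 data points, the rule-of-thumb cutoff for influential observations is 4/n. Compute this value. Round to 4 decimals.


The threshold is 4/n.
4/1763 = 0.0023.

0.0023


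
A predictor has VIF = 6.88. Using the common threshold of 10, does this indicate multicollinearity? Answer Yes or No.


Check: VIF = 6.88 vs threshold = 10.
Since 6.88 < 10, the answer is No.

No


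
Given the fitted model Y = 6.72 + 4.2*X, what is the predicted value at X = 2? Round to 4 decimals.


Substitute X = 2 into the equation:
Y = 6.72 + 4.2 * 2 = 6.72 + 8.4000 = 15.1200.

15.1200


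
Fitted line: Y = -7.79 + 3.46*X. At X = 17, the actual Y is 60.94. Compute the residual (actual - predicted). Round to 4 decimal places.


Predicted = -7.79 + 3.46 * 17 = 51.0300.
Residual = 60.94 - 51.0300 = 9.9100.

9.9100


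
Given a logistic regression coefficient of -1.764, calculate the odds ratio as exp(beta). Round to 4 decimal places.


exp(-1.764) = 0.1714.
So the odds ratio is 0.1714.

0.1714


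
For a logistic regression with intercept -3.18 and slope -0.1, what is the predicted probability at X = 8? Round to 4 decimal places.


Compute z = -3.18 + (-0.1)(8) = -3.9800.
exp(-z) = 53.5170.
P = 1/(1 + 53.5170) = 0.0183.

0.0183


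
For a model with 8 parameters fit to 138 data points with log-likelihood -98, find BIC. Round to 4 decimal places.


Compute k*ln(n) = 8*ln(138) = 8*4.927254 = 39.418032.
Then -2*loglik = 196.
BIC = 39.418032 + 196 = 235.418032, which rounds to 235.4180.

235.4180


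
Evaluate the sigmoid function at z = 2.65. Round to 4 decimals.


Compute exp(-2.6500) = 0.0707.
Sigmoid = 1 / (1 + 0.0707) = 1 / 1.0707 = 0.9340.

0.9340


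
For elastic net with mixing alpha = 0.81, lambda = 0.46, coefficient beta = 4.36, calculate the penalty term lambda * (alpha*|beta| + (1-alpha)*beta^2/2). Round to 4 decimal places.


Compute:
L1 = 0.81 * 4.36 = 3.5316.
L2 = 0.19 * 4.36^2 / 2 = 1.8059.
Penalty = 0.46 * (3.5316 + 1.8059) = 2.4553.

2.4553


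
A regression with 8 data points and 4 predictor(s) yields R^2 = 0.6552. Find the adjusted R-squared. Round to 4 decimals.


Plug in: Adj R^2 = 1 - (1 - 0.6552) * 7/3.
= 1 - 0.3448 * 7/3
= 1 - 2.4136 / 3
= 1 - 0.8045 = 0.1955.

0.1955


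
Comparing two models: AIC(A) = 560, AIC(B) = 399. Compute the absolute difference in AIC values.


|AIC_A - AIC_B| = |560 - 399| = 161.
Model B is preferred (lower AIC).

161


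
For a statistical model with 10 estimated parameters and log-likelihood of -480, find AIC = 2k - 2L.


AIC = 2*10 - 2*(-480).
= 20 + 960 = 980.

980


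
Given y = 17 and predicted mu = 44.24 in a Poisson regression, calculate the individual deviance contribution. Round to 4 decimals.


First: ln(17/44.24) = -0.956416.
Then: 17 * -0.956416 = -16.259072.
y - mu = 17 - 44.24 = -27.24.
D = 2(-16.259072 - -27.24) = 21.961856, which rounds to 21.9619.

21.9619


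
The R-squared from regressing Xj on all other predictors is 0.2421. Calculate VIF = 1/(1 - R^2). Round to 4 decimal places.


Denominator: 1 - 0.2421 = 0.7579.
VIF = 1 / 0.7579 = 1.3194.

1.3194


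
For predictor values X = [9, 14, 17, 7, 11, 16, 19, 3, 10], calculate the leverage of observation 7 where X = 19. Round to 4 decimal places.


n = 9, xbar = 11.7778.
SXX = sum((xi - xbar)^2) = 213.5556.
h = 1/9 + (19 - 11.7778)^2 / 213.5556 = 0.3554.

0.3554


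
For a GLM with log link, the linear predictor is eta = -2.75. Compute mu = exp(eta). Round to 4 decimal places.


mu = exp(eta) = exp(-2.75).
= 0.0639.

0.0639


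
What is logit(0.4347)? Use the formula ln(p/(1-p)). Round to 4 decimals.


The odds are p/(1-p) = 0.4347 / 0.5653 = 0.7690.
logit(p) = ln(0.7690) = -0.2627.

-0.2627


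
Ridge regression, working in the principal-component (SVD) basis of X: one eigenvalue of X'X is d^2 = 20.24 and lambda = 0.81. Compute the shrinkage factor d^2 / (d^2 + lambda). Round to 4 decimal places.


Compute the denominator: 20.24 + 0.81 = 21.0500.
Shrinkage factor = 20.24 / 21.0500 = 0.9615.

0.9615


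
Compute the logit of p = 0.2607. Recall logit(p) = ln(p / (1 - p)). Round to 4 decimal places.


1 - p = 0.7393.
p/(1-p) = 0.3526.
logit = ln(0.3526) = -1.0423.

-1.0423


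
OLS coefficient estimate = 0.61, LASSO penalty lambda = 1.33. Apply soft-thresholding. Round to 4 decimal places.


|beta_OLS| = 0.61.
lambda = 1.33.
Since |beta| <= lambda, the coefficient is set to 0.
Result = 0.0000.

0.0000


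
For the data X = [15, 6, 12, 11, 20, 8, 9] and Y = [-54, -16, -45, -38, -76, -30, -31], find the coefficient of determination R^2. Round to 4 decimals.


The fitted line is Y = 5.9327 + -4.0929*X.
SSres = 23.7019, SStot = 2263.7143.
R^2 = 1 - SSres/SStot = 0.9895.

0.9895


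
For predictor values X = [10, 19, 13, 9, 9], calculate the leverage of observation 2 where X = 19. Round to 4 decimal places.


Compute xbar = 12.0000 with n = 5 observations.
SXX = 72.0000.
Leverage = 1/5 + (19 - 12.0000)^2/72.0000 = 0.8806.

0.8806


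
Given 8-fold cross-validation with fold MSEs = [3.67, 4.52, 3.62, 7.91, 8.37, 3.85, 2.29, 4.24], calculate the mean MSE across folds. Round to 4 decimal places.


Add all fold MSEs: 38.4700.
Divide by k = 8: 38.4700/8 = 4.8088.

4.8088


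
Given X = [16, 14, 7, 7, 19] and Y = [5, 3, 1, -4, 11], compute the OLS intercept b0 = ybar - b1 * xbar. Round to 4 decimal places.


The slope is b1 = 0.9249.
Sample means are xbar = 12.6000 and ybar = 3.2000.
Intercept: b0 = 3.2000 - (0.9249)(12.6000) = -8.4539.

-8.4539


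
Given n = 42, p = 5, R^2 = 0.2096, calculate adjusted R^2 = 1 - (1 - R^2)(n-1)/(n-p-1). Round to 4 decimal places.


Plug in: Adj R^2 = 1 - (1 - 0.2096) * 41/36.
= 1 - 0.7904 * 41/36
= 1 - 32.4064 / 36
= 1 - 0.9002 = 0.0998.

0.0998


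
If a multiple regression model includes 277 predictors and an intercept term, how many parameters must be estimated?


Including the intercept, the model has 277 predictor coefficients + 1 intercept.
Total = 278.

278


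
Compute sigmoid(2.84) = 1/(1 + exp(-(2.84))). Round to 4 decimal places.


Compute exp(-2.8400) = 0.0584.
Sigmoid = 1 / (1 + 0.0584) = 1 / 1.0584 = 0.9448.

0.9448


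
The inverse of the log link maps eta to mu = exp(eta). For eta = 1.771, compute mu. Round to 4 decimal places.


The inverse log link gives:
mu = exp(1.771) = 5.8767.

5.8767


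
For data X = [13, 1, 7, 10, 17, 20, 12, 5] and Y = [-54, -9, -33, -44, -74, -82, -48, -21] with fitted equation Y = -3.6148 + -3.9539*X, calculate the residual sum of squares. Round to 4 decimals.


Predicted values from Y = -3.6148 + -3.9539*X.
Residuals: [1.0155, -1.4313, -1.7079, -0.8462, -3.1689, 0.6928, 3.0616, 2.3843].
SSres = 32.2930.

32.2930


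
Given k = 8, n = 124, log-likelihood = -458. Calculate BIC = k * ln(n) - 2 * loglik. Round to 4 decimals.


k * ln(n) = 8 * ln(124) = 8 * 4.820282 = 38.562256.
-2 * loglik = -2 * (-458) = 916.
BIC = 38.562256 + 916 = 954.562256, which rounds to 954.5623.

954.5623


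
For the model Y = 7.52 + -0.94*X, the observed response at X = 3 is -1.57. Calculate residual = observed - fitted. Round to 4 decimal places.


Predicted = 7.52 + -0.94 * 3 = 4.7000.
Residual = -1.57 - 4.7000 = -6.2700.

-6.2700


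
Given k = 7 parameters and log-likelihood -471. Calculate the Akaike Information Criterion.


AIC = 2*7 - 2*(-471).
= 14 + 942 = 956.

956


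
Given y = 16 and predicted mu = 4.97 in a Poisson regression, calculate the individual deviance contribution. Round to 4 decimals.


y/mu = 16/4.97 = 3.219316 (approx.), and ln(16/4.97) = 1.169169.
y * ln(y/mu) = 16 * 1.169169 = 18.706704.
y - mu = 11.03.
D = 2 * (18.706704 - 11.03) = 15.353408, which rounds to 15.3534.

15.3534


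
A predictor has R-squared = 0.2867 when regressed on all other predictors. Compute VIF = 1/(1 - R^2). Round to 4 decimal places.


Using VIF = 1/(1 - R^2_j):
1 - 0.2867 = 0.7133.
VIF = 1.4019.

1.4019


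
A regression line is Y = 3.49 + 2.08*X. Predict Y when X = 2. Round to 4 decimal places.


Predicted value:
Y = 3.49 + (2.08)(2) = 3.49 + 4.1600 = 7.6500.

7.6500


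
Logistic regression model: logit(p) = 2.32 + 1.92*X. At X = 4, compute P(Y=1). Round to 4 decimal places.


Compute z = 2.32 + (1.92)(4) = 10.0000.
exp(-z) = 0.0000.
P = 1/(1 + 0.0000) = 1.0000.

1.0000


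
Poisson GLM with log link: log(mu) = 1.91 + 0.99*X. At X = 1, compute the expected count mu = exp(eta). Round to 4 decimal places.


Compute eta = 1.91 + 0.99 * 1 = 2.9000.
Apply inverse link: mu = e^2.9000 = 18.1741.

18.1741


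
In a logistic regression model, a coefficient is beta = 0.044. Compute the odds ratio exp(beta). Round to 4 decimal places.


exp(0.044) = 1.0450.
So the odds ratio is 1.0450.

1.0450


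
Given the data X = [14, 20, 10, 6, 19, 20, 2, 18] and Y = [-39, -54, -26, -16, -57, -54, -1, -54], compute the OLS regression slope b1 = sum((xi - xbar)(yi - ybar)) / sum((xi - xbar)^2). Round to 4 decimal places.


First compute the means: xbar = 13.6250, ybar = -37.6250.
Then S_xx = sum((xi - xbar)^2) = 335.8750.
S_xy = sum((xi - xbar)(yi - ybar)) = -1017.8750.
b1 = S_xy / S_xx = -1017.8750 / 335.8750 = -3.0305.

-3.0305


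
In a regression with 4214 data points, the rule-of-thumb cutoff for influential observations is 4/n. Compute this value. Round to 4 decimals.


Using the rule of thumb:
Threshold = 4 / 4214 = 0.0009.

0.0009


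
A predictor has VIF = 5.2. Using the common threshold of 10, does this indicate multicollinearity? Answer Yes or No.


Compare VIF = 5.2 to the threshold of 10.
5.2 < 10, so the answer is No.

No


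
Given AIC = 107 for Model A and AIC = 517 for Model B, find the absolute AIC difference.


|AIC_A - AIC_B| = |107 - 517| = 410.
Model A is preferred (lower AIC).

410


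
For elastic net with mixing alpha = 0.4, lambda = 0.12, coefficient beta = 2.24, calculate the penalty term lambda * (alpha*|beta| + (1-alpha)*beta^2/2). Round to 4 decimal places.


Compute:
L1 = 0.4 * 2.24 = 0.8960.
L2 = 0.6 * 2.24^2 / 2 = 1.5053.
Penalty = 0.12 * (0.8960 + 1.5053) = 0.2882.

0.2882


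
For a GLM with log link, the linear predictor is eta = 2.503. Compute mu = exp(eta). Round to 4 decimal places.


mu = exp(eta) = exp(2.503).
= 12.2191.

12.2191


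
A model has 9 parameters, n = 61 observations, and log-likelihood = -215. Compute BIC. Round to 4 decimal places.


ln(61) = 4.110874.
k * ln(n) = 9 * 4.110874 = 36.997866.
-2L = 430.
BIC = 36.997866 + 430 = 466.997866, which rounds to 466.9979.

466.9979


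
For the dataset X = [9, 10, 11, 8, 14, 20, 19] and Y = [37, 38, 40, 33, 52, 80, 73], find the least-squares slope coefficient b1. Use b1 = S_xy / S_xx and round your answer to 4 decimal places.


Calculate xbar = 13.0000, ybar = 50.4286.
S_xx = 140.0000, S_xy = 543.0000.
Using b1 = S_xy / S_xx = 543.0000 / 140.0000, we get b1 = 3.8786.

3.8786


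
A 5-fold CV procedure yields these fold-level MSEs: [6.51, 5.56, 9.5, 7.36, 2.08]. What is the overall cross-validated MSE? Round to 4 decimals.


Add all fold MSEs: 31.0100.
Divide by k = 5: 31.0100/5 = 6.2020.

6.2020


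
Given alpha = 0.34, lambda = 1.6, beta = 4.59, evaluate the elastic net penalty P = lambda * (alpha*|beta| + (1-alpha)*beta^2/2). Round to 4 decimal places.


L1 component = 0.34 * |4.59| = 1.5606.
L2 component = 0.66 * 4.59^2 / 2 = 6.9525.
Penalty = 1.6 * (1.5606 + 6.9525) = 1.6 * 8.5131 = 13.6209.

13.6209


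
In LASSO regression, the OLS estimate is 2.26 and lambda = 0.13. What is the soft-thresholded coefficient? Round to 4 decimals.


Check: |2.26| = 2.26 vs lambda = 0.13.
Since |beta| > lambda, coefficient = sign(beta)*(|beta| - lambda) = 2.1300.
Soft-thresholded coefficient = 2.1300.

2.1300


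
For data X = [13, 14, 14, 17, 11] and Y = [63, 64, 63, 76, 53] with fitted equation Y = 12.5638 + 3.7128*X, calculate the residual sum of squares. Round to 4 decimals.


Compute predicted values, then residuals = yi - yhat_i.
Residuals: [2.1698, -0.5430, -1.5430, 0.3186, -0.4046].
SSres = sum(residual^2) = 7.6489.

7.6489


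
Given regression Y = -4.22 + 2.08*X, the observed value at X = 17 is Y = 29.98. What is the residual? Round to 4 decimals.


Compute yhat = -4.22 + (2.08)(17) = 31.1400.
Residual = actual - predicted = 29.98 - 31.1400 = -1.1600.

-1.1600


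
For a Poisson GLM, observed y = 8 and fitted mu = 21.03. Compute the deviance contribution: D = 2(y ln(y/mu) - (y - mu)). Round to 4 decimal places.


First: ln(8/21.03) = -0.966508.
Then: 8 * -0.966508 = -7.732064.
y - mu = 8 - 21.03 = -13.03.
D = 2(-7.732064 - -13.03) = 10.595872, which rounds to 10.5959.

10.5959


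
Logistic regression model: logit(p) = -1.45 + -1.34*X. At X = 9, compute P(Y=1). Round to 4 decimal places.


Compute z = -1.45 + (-1.34)(9) = -13.5100.
exp(-z) = 736747.1262.
P = 1/(1 + 736747.1262) = 0.0000.

0.0000


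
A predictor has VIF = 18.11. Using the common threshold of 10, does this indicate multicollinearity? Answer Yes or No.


Compare VIF = 18.11 to the threshold of 10.
18.11 >= 10, so the answer is Yes.

Yes


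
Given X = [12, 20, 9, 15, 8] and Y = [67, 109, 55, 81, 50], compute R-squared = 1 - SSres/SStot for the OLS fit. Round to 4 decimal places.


After computing the OLS fit (b0=10.2363, b1=4.8565):
SSres = 11.2489, SStot = 2247.2000.
R^2 = 1 - 11.2489/2247.2000 = 0.9950.

0.9950


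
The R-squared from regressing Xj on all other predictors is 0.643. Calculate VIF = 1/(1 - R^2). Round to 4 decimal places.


VIF = 1 / (1 - 0.643).
= 1 / 0.357 = 2.8011.

2.8011
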